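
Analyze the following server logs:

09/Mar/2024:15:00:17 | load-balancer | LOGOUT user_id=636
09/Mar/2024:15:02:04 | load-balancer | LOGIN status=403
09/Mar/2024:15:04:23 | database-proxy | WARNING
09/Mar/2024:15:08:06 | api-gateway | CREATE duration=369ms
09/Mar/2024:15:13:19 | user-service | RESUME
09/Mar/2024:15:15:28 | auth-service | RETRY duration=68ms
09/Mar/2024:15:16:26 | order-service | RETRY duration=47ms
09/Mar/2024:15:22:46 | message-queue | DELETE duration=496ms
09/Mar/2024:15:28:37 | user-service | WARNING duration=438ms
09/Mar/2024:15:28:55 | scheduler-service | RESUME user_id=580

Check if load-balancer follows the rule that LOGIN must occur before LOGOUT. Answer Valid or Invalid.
Invalid

To validate ordering:

1. Required order: LOGIN → LOGOUT
2. Rule: LOGIN must occur before LOGOUT
3. Check actual order of events for load-balancer
4. Result: Invalid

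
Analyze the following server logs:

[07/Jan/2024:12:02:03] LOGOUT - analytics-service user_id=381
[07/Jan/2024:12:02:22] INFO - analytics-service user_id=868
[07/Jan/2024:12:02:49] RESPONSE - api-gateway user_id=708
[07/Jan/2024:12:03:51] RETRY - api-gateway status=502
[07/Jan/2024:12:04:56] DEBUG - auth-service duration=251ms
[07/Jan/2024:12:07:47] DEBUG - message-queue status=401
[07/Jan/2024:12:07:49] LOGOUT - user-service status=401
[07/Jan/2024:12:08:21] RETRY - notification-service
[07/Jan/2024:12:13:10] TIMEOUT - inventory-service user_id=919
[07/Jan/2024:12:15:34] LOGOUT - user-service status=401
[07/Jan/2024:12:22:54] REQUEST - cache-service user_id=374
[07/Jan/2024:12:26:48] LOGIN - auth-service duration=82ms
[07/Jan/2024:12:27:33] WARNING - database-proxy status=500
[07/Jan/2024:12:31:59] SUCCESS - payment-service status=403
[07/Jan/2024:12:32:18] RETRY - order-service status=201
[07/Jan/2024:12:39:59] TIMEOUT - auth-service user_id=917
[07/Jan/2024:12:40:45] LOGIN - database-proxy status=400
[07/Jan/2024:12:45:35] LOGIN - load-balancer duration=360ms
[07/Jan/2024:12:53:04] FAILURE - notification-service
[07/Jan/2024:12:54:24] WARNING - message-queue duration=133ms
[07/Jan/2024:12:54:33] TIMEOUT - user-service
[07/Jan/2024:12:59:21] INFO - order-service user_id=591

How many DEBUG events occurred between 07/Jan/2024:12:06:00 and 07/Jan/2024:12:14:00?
1

To count events in the time window:

1. Window boundaries: 07/Jan/2024:12:06:00 to 07/Jan/2024:12:14:00
2. Filter for DEBUG events within this window
3. Count matching events: 1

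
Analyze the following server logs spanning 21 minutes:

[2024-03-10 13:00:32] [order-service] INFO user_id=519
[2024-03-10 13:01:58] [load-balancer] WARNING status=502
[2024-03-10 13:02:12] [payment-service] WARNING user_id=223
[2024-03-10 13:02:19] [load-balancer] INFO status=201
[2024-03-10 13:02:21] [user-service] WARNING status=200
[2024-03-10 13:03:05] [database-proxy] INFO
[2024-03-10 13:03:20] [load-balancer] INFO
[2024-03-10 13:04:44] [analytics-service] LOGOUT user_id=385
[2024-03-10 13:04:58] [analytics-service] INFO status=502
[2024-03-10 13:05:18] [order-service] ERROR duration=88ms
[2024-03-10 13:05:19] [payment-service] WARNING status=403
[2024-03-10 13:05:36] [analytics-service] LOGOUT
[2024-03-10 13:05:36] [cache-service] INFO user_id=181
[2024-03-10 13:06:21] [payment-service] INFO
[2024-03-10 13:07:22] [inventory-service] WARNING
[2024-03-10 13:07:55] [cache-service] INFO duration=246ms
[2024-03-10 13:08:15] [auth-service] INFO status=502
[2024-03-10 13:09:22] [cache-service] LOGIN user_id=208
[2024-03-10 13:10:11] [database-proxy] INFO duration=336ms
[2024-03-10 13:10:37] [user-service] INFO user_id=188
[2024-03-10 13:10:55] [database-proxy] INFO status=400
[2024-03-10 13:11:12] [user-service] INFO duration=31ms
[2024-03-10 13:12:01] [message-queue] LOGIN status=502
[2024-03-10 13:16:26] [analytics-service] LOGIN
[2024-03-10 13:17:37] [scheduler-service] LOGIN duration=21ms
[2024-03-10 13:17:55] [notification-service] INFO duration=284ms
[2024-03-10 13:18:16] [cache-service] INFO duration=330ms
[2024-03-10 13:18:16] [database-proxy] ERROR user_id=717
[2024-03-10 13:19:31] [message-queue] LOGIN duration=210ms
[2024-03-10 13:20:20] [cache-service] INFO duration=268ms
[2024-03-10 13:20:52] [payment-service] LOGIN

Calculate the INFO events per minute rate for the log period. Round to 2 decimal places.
0.76

To calculate the rate:

1. Count total INFO events: 16
2. Total time period: 21 minutes
3. Rate = 16 / 21 = 0.76 events per minute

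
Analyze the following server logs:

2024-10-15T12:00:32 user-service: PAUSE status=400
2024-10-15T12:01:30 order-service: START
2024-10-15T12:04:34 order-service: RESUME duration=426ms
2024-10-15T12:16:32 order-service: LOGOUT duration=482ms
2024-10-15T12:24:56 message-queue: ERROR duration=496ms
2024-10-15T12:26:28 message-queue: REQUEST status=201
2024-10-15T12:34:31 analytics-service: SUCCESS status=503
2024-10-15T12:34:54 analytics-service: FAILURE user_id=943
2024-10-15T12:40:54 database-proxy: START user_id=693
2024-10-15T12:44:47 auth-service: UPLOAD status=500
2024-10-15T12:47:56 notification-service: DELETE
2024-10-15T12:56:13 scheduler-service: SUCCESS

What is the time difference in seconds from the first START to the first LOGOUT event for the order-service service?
902

To find the time between events:

1. Locate the first START event for order-service: 2024-10-15T12:01:30
2. Locate the first LOGOUT event for order-service: 2024-10-15T12:16:32
3. Calculate the difference: 2024-10-15T12:16:32 - 2024-10-15T12:01:30 = 902 seconds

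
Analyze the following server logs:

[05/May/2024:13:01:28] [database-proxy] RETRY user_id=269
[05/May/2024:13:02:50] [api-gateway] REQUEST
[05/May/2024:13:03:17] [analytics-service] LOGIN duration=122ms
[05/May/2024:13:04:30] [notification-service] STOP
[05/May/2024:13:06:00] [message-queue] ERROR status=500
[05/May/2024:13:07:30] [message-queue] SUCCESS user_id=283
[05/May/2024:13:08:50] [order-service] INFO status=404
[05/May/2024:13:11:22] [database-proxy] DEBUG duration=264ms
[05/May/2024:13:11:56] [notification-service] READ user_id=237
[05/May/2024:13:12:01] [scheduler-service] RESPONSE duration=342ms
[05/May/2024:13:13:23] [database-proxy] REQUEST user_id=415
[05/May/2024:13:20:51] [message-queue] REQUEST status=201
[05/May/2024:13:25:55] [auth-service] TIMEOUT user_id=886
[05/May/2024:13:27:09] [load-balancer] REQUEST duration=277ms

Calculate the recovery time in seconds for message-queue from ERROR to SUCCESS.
90

To calculate recovery time:

1. Find ERROR event for message-queue: 05/May/2024:13:06:00
2. Find next SUCCESS event for message-queue: 05/May/2024:13:07:30
3. Recovery time: 05/May/2024:13:07:30 - 05/May/2024:13:06:00 = 90 seconds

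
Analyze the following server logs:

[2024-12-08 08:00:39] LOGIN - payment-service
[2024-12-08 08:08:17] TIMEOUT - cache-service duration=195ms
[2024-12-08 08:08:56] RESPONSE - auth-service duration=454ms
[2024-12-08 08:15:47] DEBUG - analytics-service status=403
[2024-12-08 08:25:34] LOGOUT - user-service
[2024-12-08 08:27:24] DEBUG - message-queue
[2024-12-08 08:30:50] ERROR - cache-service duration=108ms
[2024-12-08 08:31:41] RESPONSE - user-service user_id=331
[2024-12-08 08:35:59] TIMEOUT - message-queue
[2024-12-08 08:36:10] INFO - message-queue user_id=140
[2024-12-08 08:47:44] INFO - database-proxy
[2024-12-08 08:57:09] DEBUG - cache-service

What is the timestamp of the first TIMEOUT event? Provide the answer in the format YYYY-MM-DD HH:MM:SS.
2024-12-08 08:08:17

To find the first event:

1. Filter for all TIMEOUT events
2. Sort by timestamp
3. Select the first one
4. Timestamp: 2024-12-08 08:08:17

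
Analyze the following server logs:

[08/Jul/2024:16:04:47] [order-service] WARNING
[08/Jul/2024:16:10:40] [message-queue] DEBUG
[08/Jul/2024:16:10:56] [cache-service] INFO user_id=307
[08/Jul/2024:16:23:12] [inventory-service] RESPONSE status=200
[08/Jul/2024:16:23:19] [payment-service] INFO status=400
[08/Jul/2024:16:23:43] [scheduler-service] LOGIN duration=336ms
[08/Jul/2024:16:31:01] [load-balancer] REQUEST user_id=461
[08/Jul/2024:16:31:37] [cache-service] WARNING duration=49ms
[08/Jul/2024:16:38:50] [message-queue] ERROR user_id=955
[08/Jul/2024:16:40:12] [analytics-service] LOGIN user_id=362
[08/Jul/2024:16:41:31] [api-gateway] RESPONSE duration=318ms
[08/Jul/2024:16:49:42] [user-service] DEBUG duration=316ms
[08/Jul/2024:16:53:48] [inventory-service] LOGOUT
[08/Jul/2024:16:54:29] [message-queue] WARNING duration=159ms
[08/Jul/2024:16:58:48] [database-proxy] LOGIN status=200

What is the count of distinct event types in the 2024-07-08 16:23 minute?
3

To count unique event types:

1. Filter events in the minute starting at 2024-07-08 16:23
2. Extract event types from matching entries
3. Count unique types: 3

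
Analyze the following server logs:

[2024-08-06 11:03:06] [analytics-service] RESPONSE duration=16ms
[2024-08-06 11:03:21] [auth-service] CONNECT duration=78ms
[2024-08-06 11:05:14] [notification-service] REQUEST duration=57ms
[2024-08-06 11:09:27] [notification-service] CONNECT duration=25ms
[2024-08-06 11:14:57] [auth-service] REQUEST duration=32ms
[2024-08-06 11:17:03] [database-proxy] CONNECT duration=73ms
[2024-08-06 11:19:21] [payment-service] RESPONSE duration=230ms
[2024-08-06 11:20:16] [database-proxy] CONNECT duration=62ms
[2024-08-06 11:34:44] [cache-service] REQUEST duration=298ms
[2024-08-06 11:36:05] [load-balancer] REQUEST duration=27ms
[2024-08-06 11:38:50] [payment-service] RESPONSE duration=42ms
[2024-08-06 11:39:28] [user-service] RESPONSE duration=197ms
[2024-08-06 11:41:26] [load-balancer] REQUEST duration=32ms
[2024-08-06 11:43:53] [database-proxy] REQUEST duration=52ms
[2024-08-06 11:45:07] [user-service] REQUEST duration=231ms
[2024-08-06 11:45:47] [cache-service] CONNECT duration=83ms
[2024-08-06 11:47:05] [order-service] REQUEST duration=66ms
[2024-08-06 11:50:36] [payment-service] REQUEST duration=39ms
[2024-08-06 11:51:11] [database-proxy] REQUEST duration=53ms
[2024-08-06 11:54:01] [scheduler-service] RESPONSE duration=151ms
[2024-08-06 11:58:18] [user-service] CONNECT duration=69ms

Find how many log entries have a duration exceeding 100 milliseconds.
5

To count timeouts:

1. Threshold: 100ms
2. Extract duration from each log entry
3. Count entries where duration > 100
4. Timeout count: 5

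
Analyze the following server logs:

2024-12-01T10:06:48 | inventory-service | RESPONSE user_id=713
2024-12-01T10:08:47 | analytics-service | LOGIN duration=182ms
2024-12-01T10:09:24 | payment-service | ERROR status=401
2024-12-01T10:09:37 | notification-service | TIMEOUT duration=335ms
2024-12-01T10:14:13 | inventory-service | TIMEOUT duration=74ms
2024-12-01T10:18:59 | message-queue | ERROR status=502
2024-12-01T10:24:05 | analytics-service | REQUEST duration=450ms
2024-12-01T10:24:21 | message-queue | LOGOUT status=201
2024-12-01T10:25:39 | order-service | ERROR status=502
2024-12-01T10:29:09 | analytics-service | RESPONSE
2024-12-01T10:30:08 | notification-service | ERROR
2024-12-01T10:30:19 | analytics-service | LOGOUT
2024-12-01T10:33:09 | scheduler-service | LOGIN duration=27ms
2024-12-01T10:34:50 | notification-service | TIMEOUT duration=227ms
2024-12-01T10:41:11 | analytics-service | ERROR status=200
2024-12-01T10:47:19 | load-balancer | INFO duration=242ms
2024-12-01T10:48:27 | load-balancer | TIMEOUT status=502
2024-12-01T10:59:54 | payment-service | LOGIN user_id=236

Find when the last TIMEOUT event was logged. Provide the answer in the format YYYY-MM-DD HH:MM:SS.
2024-12-01 10:48:27

To find the last event:

1. Filter for all TIMEOUT events
2. Sort by timestamp
3. Select the last one
4. Timestamp: 2024-12-01 10:48:27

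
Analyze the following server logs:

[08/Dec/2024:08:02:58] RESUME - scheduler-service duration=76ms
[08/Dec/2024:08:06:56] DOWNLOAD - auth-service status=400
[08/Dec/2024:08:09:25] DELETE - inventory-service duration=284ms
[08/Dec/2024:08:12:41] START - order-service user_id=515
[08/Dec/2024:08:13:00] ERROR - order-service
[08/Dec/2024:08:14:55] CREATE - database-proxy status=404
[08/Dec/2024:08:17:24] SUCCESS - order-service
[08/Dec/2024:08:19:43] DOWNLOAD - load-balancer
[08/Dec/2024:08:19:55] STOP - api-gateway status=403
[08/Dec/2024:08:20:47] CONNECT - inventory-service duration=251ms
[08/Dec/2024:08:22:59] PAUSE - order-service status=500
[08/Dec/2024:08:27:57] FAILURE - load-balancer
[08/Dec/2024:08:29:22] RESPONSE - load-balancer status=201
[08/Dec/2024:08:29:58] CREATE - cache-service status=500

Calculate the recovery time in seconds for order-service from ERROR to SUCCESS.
264

To calculate recovery time:

1. Find ERROR event for order-service: 08/Dec/2024:08:13:00
2. Find next SUCCESS event for order-service: 08/Dec/2024:08:17:24
3. Recovery time: 08/Dec/2024:08:17:24 - 08/Dec/2024:08:13:00 = 264 seconds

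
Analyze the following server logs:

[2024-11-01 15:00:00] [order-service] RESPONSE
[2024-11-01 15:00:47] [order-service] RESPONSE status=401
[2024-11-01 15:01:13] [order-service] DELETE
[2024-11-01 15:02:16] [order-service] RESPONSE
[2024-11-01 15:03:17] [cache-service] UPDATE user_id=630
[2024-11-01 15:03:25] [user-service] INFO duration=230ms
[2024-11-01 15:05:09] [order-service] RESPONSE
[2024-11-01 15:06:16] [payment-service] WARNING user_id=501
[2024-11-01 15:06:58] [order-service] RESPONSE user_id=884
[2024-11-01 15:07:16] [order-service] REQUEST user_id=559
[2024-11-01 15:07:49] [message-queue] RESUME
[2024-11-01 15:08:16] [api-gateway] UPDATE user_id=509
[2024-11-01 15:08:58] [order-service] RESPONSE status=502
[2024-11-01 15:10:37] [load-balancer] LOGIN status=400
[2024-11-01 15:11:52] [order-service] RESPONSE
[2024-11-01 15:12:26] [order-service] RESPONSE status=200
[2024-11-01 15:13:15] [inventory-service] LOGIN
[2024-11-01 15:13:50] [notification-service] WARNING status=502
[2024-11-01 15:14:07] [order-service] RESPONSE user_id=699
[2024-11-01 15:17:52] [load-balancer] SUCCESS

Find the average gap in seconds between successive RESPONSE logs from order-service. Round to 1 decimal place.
105.9

To calculate average interval:

1. Find all RESPONSE events for order-service in order
2. Calculate time gaps between consecutive events
3. Compute mean of gaps: 847 / 8 = 105.9 seconds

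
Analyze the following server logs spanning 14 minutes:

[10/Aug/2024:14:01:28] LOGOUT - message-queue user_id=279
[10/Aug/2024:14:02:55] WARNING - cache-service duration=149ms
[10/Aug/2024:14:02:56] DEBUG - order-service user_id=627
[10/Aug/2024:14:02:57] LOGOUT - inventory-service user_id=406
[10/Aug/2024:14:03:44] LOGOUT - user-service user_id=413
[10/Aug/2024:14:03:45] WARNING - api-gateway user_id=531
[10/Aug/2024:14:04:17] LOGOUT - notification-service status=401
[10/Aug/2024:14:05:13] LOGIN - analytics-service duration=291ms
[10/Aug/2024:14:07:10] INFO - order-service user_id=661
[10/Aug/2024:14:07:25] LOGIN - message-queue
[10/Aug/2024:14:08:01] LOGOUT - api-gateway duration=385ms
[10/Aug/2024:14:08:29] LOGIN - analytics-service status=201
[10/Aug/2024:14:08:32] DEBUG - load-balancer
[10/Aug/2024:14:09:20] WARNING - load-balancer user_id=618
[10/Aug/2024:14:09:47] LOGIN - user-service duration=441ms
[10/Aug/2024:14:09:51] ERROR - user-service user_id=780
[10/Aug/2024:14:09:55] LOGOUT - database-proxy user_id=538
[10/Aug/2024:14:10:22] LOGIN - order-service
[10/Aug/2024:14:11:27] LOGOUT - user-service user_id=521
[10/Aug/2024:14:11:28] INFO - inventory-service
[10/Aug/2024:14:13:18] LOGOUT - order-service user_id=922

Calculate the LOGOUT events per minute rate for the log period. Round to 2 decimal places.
0.57

To calculate the rate:

1. Count total LOGOUT events: 8
2. Total time period: 14 minutes
3. Rate = 8 / 14 = 0.57 events per minute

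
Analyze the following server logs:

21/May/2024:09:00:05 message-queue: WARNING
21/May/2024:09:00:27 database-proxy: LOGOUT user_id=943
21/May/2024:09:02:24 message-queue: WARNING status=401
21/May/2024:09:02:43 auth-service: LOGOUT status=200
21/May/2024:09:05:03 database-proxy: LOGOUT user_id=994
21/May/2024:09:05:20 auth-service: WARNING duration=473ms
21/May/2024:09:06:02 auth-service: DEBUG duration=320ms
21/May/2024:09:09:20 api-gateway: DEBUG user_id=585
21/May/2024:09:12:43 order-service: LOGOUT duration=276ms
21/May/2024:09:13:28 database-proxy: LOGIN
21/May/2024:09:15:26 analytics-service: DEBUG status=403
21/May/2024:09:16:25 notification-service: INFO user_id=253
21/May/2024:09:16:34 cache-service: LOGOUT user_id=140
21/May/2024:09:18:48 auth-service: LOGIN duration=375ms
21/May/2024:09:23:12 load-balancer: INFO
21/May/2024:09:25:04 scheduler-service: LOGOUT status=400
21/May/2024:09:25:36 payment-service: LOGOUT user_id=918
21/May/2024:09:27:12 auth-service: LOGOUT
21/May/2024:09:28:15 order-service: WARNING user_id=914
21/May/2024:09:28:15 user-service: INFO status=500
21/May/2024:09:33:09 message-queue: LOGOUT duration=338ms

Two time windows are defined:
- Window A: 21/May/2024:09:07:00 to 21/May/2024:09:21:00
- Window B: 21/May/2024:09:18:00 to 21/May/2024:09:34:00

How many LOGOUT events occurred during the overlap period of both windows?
0

To find overlap events:

1. Window A: 21/May/2024:09:07:00 to 21/May/2024:09:21:00
2. Window B: 21/May/2024:09:18:00 to 21/May/2024:09:34:00
3. Overlap period: 21/May/2024:09:18:00 to 21/May/2024:09:21:00
4. Count LOGOUT events in overlap: 0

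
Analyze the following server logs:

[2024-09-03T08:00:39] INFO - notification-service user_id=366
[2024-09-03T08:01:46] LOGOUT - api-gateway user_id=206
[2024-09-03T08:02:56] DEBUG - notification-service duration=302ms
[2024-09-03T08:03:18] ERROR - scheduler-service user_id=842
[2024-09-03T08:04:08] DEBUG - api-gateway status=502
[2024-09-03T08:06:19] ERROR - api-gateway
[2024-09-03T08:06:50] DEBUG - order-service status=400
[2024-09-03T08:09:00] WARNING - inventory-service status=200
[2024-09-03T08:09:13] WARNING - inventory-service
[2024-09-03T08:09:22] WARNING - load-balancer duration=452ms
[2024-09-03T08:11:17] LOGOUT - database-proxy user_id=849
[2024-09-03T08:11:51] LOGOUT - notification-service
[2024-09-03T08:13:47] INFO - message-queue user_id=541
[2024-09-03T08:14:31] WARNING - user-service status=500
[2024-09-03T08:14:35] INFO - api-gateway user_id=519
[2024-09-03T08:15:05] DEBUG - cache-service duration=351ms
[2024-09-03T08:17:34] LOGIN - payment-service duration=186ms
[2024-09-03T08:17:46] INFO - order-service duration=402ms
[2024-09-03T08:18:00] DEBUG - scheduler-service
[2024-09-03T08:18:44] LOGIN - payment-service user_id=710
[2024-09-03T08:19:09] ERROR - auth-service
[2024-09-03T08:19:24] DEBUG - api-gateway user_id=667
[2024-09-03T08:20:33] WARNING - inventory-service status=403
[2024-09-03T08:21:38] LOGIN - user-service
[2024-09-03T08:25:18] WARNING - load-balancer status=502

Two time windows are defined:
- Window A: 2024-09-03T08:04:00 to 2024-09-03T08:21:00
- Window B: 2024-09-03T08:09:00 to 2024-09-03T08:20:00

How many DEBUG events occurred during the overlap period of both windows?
3

To find overlap events:

1. Window A: 2024-09-03T08:04:00 to 2024-09-03T08:21:00
2. Window B: 2024-09-03T08:09:00 to 2024-09-03T08:20:00
3. Overlap period: 2024-09-03T08:09:00 to 2024-09-03T08:20:00
4. Count DEBUG events in overlap: 3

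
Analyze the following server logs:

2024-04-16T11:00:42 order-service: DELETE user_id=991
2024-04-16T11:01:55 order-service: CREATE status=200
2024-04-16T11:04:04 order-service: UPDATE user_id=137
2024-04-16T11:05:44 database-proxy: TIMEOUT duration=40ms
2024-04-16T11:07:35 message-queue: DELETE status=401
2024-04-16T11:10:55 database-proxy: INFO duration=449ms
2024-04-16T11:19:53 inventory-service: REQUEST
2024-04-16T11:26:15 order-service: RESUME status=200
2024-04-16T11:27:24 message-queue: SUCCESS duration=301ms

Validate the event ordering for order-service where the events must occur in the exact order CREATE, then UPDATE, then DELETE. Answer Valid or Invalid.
Invalid

To validate ordering:

1. Required order: CREATE → UPDATE → DELETE
2. Rule: the events must occur in the exact order CREATE, then UPDATE, then DELETE
3. Check actual order of events for order-service
4. Result: Invalid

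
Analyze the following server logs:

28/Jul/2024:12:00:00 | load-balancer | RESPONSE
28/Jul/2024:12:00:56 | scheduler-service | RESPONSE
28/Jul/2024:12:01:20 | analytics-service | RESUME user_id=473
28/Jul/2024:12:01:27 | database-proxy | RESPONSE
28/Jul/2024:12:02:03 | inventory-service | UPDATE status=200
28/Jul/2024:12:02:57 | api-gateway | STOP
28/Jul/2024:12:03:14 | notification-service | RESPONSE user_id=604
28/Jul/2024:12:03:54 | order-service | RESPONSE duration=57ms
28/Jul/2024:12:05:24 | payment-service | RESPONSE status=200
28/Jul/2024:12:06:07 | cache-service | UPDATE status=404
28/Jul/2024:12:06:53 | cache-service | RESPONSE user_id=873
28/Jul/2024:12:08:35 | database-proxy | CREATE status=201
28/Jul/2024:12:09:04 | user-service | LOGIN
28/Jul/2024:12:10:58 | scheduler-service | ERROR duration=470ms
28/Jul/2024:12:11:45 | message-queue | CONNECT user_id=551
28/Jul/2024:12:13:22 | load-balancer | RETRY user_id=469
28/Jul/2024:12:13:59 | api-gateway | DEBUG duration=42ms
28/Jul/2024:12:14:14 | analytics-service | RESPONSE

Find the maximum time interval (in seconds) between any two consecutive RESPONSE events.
441

To find the longest gap:

1. Extract all RESPONSE events in chronological order
2. Calculate time differences between consecutive events
3. Find the maximum difference
4. Longest gap: 441 seconds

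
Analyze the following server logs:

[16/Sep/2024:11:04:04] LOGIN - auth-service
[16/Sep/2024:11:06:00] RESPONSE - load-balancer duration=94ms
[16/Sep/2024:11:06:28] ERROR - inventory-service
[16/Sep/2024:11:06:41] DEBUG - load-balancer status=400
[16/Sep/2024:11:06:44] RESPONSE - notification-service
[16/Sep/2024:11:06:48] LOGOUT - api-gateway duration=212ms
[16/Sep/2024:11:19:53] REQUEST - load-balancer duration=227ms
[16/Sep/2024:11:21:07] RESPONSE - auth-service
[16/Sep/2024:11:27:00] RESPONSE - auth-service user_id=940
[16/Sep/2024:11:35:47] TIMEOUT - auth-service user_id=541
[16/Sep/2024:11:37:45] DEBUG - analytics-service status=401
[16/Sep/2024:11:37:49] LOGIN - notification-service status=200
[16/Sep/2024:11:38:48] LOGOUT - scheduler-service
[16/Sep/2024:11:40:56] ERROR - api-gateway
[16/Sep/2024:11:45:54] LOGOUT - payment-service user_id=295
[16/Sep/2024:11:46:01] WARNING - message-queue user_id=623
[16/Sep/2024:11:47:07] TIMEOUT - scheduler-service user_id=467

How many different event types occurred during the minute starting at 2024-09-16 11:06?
4

To count unique event types:

1. Filter events in the minute starting at 2024-09-16 11:06
2. Extract event types from matching entries
3. Count unique types: 4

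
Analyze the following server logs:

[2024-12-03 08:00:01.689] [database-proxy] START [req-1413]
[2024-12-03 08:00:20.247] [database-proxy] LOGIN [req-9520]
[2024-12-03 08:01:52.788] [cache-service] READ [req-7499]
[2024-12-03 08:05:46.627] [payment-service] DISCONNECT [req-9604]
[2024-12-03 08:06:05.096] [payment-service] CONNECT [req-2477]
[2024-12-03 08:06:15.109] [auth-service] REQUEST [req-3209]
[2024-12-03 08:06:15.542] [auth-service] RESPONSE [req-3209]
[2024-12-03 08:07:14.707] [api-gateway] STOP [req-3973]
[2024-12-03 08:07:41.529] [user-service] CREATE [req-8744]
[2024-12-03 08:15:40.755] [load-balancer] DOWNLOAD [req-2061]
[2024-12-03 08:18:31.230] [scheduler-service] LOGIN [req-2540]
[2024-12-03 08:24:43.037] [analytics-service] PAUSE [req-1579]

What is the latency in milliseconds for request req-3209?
433

To calculate latency:

1. Find REQUEST with id req-3209: 2024-12-03 08:06:15.109
2. Find RESPONSE with id req-3209: 2024-12-03 08:06:15.542
3. Latency: 2024-12-03 08:06:15.542 - 2024-12-03 08:06:15.109 = 433ms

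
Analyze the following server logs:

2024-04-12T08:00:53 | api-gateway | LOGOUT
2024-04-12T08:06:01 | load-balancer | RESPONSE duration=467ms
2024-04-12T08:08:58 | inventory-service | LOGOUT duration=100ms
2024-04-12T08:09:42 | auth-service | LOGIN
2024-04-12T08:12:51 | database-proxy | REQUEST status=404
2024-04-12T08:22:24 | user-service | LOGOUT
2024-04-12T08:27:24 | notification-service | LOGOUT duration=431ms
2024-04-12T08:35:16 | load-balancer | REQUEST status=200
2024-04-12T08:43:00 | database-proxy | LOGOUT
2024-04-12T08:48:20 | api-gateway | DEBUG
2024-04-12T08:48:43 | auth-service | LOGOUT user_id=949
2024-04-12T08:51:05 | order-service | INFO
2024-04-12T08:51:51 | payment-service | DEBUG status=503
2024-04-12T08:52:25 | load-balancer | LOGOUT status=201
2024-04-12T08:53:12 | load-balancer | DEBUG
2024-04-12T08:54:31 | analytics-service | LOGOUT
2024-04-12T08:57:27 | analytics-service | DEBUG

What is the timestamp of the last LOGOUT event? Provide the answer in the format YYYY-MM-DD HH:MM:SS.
2024-04-12 08:54:31

To find the last event:

1. Filter for all LOGOUT events
2. Sort by timestamp
3. Select the last one
4. Timestamp: 2024-04-12 08:54:31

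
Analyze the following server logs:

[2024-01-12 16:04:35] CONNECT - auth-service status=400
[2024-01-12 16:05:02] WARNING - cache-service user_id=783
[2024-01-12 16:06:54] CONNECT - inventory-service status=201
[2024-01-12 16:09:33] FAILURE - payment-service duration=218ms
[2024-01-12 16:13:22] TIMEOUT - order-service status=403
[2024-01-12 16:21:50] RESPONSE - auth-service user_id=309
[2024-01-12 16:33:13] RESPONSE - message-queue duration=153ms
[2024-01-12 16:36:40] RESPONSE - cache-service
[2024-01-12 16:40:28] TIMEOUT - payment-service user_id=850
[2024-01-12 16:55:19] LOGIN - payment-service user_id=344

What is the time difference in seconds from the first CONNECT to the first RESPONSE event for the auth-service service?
1035

To find the time between events:

1. Locate the first CONNECT event for auth-service: 2024-01-12 16:04:35
2. Locate the first RESPONSE event for auth-service: 2024-01-12 16:21:50
3. Calculate the difference: 2024-01-12 16:21:50 - 2024-01-12 16:04:35 = 1035 seconds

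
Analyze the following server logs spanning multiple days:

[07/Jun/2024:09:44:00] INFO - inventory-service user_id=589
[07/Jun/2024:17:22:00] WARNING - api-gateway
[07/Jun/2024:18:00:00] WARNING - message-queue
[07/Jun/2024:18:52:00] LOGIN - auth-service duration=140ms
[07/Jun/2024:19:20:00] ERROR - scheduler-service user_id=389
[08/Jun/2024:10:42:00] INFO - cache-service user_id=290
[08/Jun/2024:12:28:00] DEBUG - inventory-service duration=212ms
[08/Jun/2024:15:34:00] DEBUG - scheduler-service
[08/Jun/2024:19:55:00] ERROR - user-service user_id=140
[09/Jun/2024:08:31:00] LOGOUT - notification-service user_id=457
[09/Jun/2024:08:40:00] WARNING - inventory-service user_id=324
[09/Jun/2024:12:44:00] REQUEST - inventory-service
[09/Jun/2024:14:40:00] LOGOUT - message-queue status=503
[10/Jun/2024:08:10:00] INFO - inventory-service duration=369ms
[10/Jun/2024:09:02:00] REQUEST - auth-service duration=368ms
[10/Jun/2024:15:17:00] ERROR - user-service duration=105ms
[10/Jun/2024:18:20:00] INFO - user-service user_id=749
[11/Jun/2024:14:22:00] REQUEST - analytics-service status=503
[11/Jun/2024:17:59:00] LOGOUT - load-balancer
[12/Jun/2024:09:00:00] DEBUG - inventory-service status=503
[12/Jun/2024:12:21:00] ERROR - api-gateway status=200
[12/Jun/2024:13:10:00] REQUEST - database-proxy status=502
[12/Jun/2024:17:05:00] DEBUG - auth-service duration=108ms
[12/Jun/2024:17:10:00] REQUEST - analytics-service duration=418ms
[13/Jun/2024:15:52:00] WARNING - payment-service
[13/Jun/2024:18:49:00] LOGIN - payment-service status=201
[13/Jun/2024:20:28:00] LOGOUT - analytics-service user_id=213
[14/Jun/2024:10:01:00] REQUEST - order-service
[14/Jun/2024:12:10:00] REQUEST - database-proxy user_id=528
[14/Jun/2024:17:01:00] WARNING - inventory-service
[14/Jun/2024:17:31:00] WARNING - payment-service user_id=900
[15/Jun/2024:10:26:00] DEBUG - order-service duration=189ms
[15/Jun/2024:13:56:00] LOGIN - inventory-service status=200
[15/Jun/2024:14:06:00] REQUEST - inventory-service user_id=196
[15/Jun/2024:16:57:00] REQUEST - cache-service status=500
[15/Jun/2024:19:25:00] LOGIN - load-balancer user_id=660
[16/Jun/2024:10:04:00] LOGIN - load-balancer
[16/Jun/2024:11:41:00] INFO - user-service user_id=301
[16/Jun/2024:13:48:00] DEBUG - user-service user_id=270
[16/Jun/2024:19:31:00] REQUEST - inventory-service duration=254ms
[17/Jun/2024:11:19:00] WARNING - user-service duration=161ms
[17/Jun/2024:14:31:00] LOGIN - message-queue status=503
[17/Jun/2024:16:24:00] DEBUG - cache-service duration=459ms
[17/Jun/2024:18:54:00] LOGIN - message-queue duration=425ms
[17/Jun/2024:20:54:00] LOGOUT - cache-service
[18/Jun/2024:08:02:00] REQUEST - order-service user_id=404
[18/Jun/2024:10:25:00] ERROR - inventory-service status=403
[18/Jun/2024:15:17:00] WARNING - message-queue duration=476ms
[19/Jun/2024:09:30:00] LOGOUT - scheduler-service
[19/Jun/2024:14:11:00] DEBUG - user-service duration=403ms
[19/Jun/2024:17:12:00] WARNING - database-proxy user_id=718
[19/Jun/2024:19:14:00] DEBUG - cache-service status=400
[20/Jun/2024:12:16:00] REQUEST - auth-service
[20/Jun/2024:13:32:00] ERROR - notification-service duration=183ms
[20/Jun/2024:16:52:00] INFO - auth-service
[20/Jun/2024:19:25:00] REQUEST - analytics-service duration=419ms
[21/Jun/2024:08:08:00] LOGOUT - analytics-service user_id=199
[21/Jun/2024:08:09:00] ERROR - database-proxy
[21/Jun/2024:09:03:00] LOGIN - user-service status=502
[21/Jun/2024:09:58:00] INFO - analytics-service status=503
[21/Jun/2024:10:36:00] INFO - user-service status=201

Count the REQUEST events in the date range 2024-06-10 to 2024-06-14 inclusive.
6

To filter by date range:

1. Date range: 2024-06-10 through 2024-06-14, both dates inclusive
2. Filter for REQUEST events whose date falls in this range
3. Count matching events: 6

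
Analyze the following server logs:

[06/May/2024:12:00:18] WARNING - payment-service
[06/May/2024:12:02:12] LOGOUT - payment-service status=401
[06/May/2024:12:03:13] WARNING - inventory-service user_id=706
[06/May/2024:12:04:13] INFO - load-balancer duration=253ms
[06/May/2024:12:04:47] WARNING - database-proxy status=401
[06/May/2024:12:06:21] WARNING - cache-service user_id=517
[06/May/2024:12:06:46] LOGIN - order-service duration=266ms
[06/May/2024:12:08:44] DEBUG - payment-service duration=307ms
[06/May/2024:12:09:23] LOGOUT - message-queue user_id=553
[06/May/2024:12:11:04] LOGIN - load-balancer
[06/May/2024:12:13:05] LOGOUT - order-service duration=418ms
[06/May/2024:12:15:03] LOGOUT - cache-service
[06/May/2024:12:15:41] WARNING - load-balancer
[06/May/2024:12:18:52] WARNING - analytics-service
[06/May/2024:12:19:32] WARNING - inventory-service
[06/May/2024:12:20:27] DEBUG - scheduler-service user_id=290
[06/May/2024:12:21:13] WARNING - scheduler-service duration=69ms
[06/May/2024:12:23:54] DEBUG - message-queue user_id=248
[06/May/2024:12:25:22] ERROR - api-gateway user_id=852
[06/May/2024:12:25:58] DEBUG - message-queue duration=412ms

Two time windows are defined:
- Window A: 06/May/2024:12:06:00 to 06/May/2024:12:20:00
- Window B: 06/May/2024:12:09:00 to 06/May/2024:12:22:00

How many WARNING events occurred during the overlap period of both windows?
3

To find overlap events:

1. Window A: 06/May/2024:12:06:00 to 06/May/2024:12:20:00
2. Window B: 06/May/2024:12:09:00 to 06/May/2024:12:22:00
3. Overlap period: 06/May/2024:12:09:00 to 06/May/2024:12:20:00
4. Count WARNING events in overlap: 3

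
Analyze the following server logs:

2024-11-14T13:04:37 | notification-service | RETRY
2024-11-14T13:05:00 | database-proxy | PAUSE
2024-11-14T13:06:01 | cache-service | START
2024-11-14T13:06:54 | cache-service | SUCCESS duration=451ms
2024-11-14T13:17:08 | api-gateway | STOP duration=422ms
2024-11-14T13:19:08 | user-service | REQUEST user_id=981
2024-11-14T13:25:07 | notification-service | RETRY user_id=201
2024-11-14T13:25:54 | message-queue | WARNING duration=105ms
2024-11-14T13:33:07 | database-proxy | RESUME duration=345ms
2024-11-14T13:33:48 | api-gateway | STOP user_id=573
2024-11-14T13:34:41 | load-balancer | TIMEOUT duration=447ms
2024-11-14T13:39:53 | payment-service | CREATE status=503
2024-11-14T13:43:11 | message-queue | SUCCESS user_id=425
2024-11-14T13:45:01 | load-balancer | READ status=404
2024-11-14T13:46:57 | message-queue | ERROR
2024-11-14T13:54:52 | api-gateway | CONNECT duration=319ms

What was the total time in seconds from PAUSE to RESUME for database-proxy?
1687

To calculate state duration:

1. Find PAUSE event for database-proxy: 2024-11-14T13:05:00
2. Find RESUME event for database-proxy: 2024-11-14T13:33:07
3. Calculate duration: 2024-11-14T13:33:07 - 2024-11-14T13:05:00 = 1687 seconds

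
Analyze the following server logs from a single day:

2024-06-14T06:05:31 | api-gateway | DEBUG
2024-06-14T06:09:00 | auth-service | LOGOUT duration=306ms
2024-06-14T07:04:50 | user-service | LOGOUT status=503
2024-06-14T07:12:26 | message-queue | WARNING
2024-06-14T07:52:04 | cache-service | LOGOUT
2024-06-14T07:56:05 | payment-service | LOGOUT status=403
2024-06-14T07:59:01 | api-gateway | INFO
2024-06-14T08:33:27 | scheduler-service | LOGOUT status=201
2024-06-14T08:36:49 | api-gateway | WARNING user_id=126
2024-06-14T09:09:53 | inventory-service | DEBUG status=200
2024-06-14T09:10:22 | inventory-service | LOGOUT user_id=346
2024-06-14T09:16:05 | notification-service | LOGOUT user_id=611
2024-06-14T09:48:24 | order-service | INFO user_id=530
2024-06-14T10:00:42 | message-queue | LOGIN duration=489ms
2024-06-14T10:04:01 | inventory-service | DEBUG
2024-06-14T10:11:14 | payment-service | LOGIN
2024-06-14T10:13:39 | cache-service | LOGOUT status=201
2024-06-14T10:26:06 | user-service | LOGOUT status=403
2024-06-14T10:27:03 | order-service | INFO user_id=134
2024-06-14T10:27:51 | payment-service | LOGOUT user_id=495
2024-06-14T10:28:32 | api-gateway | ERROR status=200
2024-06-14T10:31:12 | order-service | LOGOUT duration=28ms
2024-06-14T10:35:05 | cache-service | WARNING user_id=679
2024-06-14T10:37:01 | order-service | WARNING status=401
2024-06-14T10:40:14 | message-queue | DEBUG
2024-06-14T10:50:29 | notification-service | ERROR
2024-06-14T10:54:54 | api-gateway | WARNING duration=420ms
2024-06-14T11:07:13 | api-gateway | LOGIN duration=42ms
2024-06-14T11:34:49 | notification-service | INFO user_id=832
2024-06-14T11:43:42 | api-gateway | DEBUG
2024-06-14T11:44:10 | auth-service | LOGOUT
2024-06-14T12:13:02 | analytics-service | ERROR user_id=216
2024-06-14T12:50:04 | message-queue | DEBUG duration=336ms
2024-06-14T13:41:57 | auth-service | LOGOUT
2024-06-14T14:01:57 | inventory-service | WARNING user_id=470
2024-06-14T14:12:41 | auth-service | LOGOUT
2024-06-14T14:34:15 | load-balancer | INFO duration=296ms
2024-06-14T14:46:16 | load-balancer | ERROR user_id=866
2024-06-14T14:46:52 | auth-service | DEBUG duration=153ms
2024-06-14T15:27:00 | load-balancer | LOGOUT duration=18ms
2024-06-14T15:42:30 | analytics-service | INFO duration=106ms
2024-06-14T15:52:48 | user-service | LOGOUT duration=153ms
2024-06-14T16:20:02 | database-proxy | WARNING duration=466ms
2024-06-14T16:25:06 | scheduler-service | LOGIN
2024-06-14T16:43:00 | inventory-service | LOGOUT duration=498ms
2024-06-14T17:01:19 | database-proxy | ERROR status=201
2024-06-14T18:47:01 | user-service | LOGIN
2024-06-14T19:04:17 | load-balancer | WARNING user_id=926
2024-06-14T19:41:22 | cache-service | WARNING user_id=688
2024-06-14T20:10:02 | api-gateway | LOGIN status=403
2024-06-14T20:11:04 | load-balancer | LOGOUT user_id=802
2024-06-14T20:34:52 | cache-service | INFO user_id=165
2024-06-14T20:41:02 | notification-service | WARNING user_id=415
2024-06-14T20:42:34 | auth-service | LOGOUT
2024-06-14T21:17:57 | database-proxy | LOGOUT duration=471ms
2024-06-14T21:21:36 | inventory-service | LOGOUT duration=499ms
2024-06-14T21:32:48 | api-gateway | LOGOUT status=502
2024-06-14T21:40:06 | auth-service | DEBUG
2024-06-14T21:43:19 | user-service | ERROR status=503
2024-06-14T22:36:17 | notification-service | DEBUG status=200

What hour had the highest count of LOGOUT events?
10

To find the peak hour:

1. Group all LOGOUT events by hour
2. Count events in each hour
3. Find hour with maximum count
4. Peak hour: 10 (with 4 events)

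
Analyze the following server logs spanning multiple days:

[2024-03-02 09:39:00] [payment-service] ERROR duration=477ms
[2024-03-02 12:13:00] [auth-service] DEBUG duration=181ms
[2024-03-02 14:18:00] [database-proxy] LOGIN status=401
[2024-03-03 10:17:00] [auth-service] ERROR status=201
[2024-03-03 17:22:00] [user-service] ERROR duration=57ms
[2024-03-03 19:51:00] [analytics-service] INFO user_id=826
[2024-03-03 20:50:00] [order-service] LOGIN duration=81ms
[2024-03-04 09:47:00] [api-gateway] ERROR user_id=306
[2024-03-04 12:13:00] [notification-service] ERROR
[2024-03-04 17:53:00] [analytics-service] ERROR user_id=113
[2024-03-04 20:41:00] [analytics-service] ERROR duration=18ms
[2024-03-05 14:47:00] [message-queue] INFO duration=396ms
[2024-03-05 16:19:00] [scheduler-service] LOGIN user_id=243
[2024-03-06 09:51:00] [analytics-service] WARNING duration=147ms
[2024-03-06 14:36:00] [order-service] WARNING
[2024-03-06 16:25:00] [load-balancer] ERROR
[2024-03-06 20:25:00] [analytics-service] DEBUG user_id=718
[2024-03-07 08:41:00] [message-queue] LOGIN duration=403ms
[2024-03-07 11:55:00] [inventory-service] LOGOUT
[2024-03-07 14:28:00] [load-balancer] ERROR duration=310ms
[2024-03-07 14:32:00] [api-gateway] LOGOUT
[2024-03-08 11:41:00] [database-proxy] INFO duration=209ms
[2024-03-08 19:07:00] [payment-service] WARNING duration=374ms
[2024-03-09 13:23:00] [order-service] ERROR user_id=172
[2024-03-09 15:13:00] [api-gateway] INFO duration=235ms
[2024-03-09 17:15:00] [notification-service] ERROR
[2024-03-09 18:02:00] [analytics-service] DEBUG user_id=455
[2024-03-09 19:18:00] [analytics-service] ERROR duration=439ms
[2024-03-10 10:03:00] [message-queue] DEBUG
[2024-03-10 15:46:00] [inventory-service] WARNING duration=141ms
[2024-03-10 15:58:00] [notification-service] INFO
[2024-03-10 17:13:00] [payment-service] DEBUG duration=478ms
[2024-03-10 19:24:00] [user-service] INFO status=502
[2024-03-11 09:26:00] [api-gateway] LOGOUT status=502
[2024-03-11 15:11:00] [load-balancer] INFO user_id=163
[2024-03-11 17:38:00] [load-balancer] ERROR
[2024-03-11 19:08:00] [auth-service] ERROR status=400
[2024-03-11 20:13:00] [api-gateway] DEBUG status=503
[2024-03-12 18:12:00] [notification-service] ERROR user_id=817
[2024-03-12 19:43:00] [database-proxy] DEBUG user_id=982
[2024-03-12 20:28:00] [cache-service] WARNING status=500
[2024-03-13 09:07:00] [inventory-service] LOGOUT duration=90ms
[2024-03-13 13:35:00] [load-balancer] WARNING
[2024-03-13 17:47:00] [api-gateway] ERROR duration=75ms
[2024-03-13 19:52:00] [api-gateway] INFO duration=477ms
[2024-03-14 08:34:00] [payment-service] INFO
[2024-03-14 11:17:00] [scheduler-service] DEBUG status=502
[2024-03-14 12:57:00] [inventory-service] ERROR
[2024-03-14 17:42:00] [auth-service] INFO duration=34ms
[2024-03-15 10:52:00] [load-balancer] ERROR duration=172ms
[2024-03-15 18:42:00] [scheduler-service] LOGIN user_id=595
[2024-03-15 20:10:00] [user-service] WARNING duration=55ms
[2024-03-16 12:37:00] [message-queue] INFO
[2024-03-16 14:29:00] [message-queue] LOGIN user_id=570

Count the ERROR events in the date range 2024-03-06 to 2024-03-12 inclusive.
8

To filter by date range:

1. Date range: 2024-03-06 through 2024-03-12, both dates inclusive
2. Filter for ERROR events whose date falls in this range
3. Count matching events: 8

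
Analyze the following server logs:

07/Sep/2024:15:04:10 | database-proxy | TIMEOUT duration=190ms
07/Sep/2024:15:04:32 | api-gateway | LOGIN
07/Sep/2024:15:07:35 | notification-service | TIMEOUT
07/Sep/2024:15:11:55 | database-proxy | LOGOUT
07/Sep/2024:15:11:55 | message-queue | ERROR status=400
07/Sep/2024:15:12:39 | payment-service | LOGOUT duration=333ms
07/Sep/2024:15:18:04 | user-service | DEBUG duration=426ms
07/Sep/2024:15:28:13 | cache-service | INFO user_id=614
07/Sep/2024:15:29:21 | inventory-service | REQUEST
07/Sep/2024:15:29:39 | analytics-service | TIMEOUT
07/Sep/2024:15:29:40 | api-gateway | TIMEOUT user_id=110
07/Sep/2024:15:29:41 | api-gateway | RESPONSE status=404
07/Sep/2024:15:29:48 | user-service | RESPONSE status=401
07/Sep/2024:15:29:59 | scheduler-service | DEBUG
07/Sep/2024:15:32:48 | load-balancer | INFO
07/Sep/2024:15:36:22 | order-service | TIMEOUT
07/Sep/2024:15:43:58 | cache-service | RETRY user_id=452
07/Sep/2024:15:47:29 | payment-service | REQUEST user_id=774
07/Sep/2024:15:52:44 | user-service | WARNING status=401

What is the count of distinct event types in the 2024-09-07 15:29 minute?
4

To count unique event types:

1. Filter events in the minute starting at 2024-09-07 15:29
2. Extract event types from matching entries
3. Count unique types: 4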